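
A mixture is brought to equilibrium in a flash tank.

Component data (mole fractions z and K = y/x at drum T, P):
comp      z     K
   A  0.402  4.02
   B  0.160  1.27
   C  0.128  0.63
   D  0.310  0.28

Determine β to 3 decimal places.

Newton–Raphson from β = 0.52:
  β = 0.520: g = 0.0948, g' = -1.001 → β = 0.615
Converged at β = 0.615.

β = 0.615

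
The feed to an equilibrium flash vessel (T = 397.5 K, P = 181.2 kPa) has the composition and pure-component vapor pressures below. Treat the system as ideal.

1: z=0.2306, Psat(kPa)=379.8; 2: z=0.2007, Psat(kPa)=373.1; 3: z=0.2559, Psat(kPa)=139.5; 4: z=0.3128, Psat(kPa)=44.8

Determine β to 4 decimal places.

Raoult's law: Kᵢ = Pᵢˢᵃᵗ/P = Pᵢˢᵃᵗ/181.2.
  K_1 = 379.8/181.2 = 2.096026, K_2 = 373.1/181.2 = 2.059051, K_3 = 139.5/181.2 = 0.769868, K_4 = 44.8/181.2 = 0.247241
Material balance + equilibrium reduce to Σ zᵢ(Kᵢ−1)/(1+β(Kᵢ−1)) = 0.
Feasibility: ΣzᵢKᵢ = 1.1709, Σzᵢ/Kᵢ = 1.8050 — both > 1, two phases present.
Newton iteration, β⁰ = 0.47:
  β = 0.4700: g = -0.12169, g' = -0.6625 → β = 0.2863
  β = 0.2863: g = -0.00774, g' = -0.5966 → β = 0.2734
Converged at β = 0.2734.

β = 0.2734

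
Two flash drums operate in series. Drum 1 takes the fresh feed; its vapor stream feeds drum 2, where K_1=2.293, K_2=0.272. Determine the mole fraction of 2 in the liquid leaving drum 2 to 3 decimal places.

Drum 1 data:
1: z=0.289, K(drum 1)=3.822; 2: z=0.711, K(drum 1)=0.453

x_2 (drum 2) = 0.640

Drum 1:
Binary case is linear: z₁(K₁−1)(1+ψ₁(K₂−1)) + z₂(K₂−1)(1+ψ₁(K₁−1)) = 0
⇒ ψ₁ = [z₁(K₁−1)+z₂(K₂−1)] / [−(K₁−1)(K₂−1)] = 0.4266/1.5436 = 0.276
Drum-1 compositions:
  1: x = 0.162, y = 0.621
  2: x = 0.838, y = 0.379
Drum-2 feed = drum-1 vapor: z₂ = (0.6206, 0.3794).
Drum 2:
Material balance + equilibrium reduce to Σ zᵢ(Kᵢ−1)/(1+ψ₂(Kᵢ−1)) = 0.
Check two-phase: ΣzᵢKᵢ = 1.526 > 1 and Σzᵢ/Kᵢ = 1.666 > 1, so g(0) = 0.526 > 0 and g(1) = -0.666 < 0.
Iterate (Newton) starting at ψ₂ = 0.34:
  ψ₂ = 0.340: g = 0.1902, g' = -0.856 → ψ₂ = 0.562
  ψ₂ = 0.562: g = -0.0031, g' = -0.924 → ψ₂ = 0.559
Converged at ψ₂ = 0.559.
  1: x = 0.360, y = 0.826
  2: x = 0.640, y = 0.174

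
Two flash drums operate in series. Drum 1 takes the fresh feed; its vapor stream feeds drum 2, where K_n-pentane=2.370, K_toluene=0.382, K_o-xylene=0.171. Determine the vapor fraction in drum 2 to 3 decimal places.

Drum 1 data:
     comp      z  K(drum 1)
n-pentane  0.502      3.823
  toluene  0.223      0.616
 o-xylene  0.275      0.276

V/F (drum 2) = 0.684

Drum 1:
Let ψ₁ = V/F and solve Σ zᵢ(Kᵢ−1)/(1+ψ₁(Kᵢ−1)) = 0.
g(0) = ΣzᵢKᵢ − 1 = 1.132 and g(1) = 1 − Σzᵢ/Kᵢ = -0.490, so a root lies in (0, 1).
Newton iteration, ψ₁⁰ = 0.5:
  ψ₁ = 0.500: g = 0.1696, g' = -1.092 → ψ₁ = 0.655
  ψ₁ = 0.655: g = 0.0040, g' = -1.073 → ψ₁ = 0.659
Converged at ψ₁ = 0.659.
Drum-1 compositions:
  n-pentane: x = 0.175, y = 0.671
  toluene: x = 0.299, y = 0.184
  o-xylene: x = 0.526, y = 0.145
Drum-2 feed = drum-1 vapor: z₂ = (0.6709, 0.1839, 0.1452).
Drum 2:
Let ψ₂ = V/F and solve Σ zᵢ(Kᵢ−1)/(1+ψ₂(Kᵢ−1)) = 0.
Feasibility: ΣzᵢKᵢ = 1.685, Σzᵢ/Kᵢ = 1.613 — both > 1, two phases present.
Newton–Raphson from ψ₂ = 0.51:
  ψ₂ = 0.510: g = 0.1667, g' = -0.886 → ψ₂ = 0.698
  ψ₂ = 0.698: g = -0.0158, g' = -1.109 → ψ₂ = 0.684
Converged at ψ₂ = 0.684.
  n-pentane: x = 0.346, y = 0.821
  toluene: x = 0.318, y = 0.122
  o-xylene: x = 0.335, y = 0.057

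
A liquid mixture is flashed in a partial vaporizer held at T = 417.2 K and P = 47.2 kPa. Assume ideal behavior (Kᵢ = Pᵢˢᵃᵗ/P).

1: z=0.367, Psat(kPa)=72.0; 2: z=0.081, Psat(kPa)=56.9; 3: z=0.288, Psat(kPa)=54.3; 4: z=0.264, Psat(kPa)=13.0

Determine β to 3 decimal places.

β = 0.231

Raoult's law: Kᵢ = Pᵢˢᵃᵗ/P = Pᵢˢᵃᵗ/47.2.
  K_1 = 72.0/47.2 = 1.52542, K_2 = 56.9/47.2 = 1.20551, K_3 = 54.3/47.2 = 1.15042, K_4 = 13.0/47.2 = 0.27542
Material balance + equilibrium reduce to Σ zᵢ(Kᵢ−1)/(1+β(Kᵢ−1)) = 0.
Check two-phase: ΣzᵢKᵢ = 1.062 > 1 and Σzᵢ/Kᵢ = 1.517 > 1, so g(0) = 0.062 > 0 and g(1) = -0.517 < 0.
Newton–Raphson from β = 0.5:
  β = 0.500: g = -0.0919, g' = -0.413 → β = 0.277
  β = 0.277: g = -0.0138, g' = -0.303 → β = 0.232
  β = 0.232: g = -0.0003, g' = -0.290 → β = 0.231
Converged at β = 0.231.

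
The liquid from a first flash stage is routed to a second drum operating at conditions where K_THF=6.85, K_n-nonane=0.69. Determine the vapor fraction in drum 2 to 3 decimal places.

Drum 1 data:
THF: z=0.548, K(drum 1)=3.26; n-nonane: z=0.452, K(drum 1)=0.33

V/F (drum 2) = 0.606

Drum 1:
Binary case is linear: z₁(K₁−1)(1+ψ₁(K₂−1)) + z₂(K₂−1)(1+ψ₁(K₁−1)) = 0
⇒ ψ₁ = [z₁(K₁−1)+z₂(K₂−1)] / [−(K₁−1)(K₂−1)] = 0.9356/1.5142 = 0.618
Drum-1 compositions:
  THF: x = 0.229, y = 0.745
  n-nonane: x = 0.771, y = 0.255
Drum-2 feed = drum-1 liquid: z₂ = (0.2287, 0.7713).
Drum 2:
Binary case is linear: z₁(K₁−1)(1+ψ₂(K₂−1)) + z₂(K₂−1)(1+ψ₂(K₁−1)) = 0
⇒ ψ₂ = [z₁(K₁−1)+z₂(K₂−1)] / [−(K₁−1)(K₂−1)] = 1.0986/1.8135 = 0.606
  THF: x = 0.050, y = 0.345
  n-nonane: x = 0.950, y = 0.655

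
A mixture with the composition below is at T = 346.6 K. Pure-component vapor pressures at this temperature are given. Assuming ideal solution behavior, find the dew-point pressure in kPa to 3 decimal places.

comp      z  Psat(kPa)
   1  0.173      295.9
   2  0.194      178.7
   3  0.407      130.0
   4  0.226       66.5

Pdew = 121.958 kPa

At the dew point ψ → 1, so Σzᵢ/Kᵢ = 1 with Kᵢ = Pᵢˢᵃᵗ/P ⇒ 1/P = Σzᵢ/Pᵢˢᵃᵗ.
1/P = 0.173/295.9 + 0.194/178.7 + 0.407/130.0 + 0.226/66.5 = 0.008200 ⇒ P = 121.958 kPa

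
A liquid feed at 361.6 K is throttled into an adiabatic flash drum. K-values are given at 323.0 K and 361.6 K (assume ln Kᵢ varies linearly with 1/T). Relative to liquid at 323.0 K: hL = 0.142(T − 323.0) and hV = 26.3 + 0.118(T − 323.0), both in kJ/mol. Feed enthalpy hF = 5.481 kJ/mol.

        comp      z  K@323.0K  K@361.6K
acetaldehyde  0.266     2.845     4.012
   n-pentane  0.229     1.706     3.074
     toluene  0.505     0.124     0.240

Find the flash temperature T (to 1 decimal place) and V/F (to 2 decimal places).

Adiabatic flash: solve Rachford–Rice at each trial T, then check hF = ψ·hV(T) + (1−ψ)·hL(T).
  T = 323.0 K: K = (2.845, 1.706, 0.124), RR gives ψ = 0.168, H_out = 4.429 kJ/mol
  T = 361.6 K: K = (4.012, 3.074, 0.240), RR gives ψ = 0.452, H_out = 16.946 kJ/mol
  T = 342.3 K: K = (3.411, 2.328, 0.176), RR gives ψ = 0.328, H_out = 11.206 kJ/mol
  T = 332.6 K: K = (3.122, 2.000, 0.148), RR gives ψ = 0.254, H_out = 7.997 kJ/mol
  T = 327.8 K: K = (2.982, 1.850, 0.136), RR gives ψ = 0.213, H_out = 6.272 kJ/mol
  T = 325.4 K: K = (2.913, 1.777, 0.130), RR gives ψ = 0.192, H_out = 5.366 kJ/mol
Linear interpolation between T = 325.4 (H_out = 5.366) and T = 327.8 (H_out = 6.272) on hF = 5.481 gives T ≈ 325.7 K, at which ψ = 0.19.

T = 325.7 K, V/F = 0.19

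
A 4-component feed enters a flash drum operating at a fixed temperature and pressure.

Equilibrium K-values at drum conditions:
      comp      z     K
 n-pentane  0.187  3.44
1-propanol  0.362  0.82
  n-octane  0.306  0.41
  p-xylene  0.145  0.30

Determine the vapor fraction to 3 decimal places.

ψ = 0.099

Iterate (Newton) starting at ψ = 0.5:
  ψ = 0.500: g = -0.2783, g' = -0.623 → ψ = 0.053
  ψ = 0.053: g = 0.0465, g' = -1.075 → ψ = 0.096
  ψ = 0.096: g = 0.0030, g' = -0.944 → ψ = 0.099
Converged at ψ = 0.099.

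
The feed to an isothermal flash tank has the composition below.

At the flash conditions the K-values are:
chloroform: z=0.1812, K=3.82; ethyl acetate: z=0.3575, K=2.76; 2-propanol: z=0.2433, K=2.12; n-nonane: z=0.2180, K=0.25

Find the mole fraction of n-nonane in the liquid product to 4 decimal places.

Material balance + equilibrium reduce to Σ zᵢ(Kᵢ−1)/(1+β(Kᵢ−1)) = 0.
Check two-phase: ΣzᵢKᵢ = 2.2492 > 1 and Σzᵢ/Kᵢ = 1.1637 > 1, so g(0) = 1.2492 > 0 and g(1) = -0.1637 < 0.
Newton iteration, β⁰ = 0.5:
  β = 0.5000: g = 0.45978, g' = -1.0007 → β = 0.9594
  β = 0.9594: g = -0.07979, g' = -1.8885 → β = 0.9172
  β = 0.9172: g = -0.00629, g' = -1.6072 → β = 0.9133
Converged at β = 0.9133.
Compositions from xᵢ = zᵢ/(1+β(Kᵢ−1)), yᵢ = Kᵢxᵢ:
  chloroform: x = 0.0507, y = 0.1936
  ethyl acetate: x = 0.1371, y = 0.3784
  2-propanol: x = 0.1203, y = 0.2550
  n-nonane: x = 0.6919, y = 0.1730

x_n-nonane = 0.6919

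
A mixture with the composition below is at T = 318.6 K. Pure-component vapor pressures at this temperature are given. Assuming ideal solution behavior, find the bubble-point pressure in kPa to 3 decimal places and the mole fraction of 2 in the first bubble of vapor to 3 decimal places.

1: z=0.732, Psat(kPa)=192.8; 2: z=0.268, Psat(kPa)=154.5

Pbub = 182.536 kPa, y_2 = 0.227

At the bubble point ψ → 0, so ΣzᵢKᵢ = 1 with Kᵢ = Pᵢˢᵃᵗ/P ⇒ P = ΣzᵢPᵢˢᵃᵗ.
P = 0.732·192.8 + 0.268·154.5 = 182.536 kPa
yᵢ = zᵢPᵢˢᵃᵗ/P ⇒ y_2 = 0.268·154.5/182.536 = 0.227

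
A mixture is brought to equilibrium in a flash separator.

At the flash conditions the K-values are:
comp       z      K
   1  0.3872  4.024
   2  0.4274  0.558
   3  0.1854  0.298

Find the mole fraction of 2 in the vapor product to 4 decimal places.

y_2 = 0.3106

Material balance + equilibrium reduce to Σ zᵢ(Kᵢ−1)/(1+ψ(Kᵢ−1)) = 0.
g(0) = ΣzᵢKᵢ − 1 = 0.8518 and g(1) = 1 − Σzᵢ/Kᵢ = -0.4843, so a root lies in (0, 1).
Newton–Raphson from ψ = 0.37:
  ψ = 0.3700: g = 0.15094, g' = -1.0747 → ψ = 0.5104
  ψ = 0.5104: g = 0.01355, g' = -0.9084 → ψ = 0.5254
Converged at ψ = 0.5254.
Compositions from xᵢ = zᵢ/(1+ψ(Kᵢ−1)), yᵢ = Kᵢxᵢ:
  1: x = 0.1496, y = 0.6018
  2: x = 0.5567, y = 0.3106
  3: x = 0.2938, y = 0.0875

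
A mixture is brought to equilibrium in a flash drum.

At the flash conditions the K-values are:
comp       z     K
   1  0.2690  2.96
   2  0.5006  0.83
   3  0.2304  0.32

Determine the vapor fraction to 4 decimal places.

ψ = 0.3799

Material balance + equilibrium reduce to Σ zᵢ(Kᵢ−1)/(1+ψ(Kᵢ−1)) = 0.
Check two-phase: ΣzᵢKᵢ = 1.2855 > 1 and Σzᵢ/Kᵢ = 1.4140 > 1, so g(0) = 0.2855 > 0 and g(1) = -0.4140 < 0.
Newton iteration, ψ⁰ = 0.57:
  ψ = 0.5700: g = -0.10104, g' = -0.5323 → ψ = 0.3802
  ψ = 0.3802: g = -0.00017, g' = -0.5496 → ψ = 0.3799
Converged at ψ = 0.3799.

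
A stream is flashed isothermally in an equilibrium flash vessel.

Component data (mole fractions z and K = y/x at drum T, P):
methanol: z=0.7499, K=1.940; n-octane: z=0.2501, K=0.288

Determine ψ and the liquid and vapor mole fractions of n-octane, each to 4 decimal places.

ψ = 0.7872, x_n-octane = 0.5690, y_n-octane = 0.1639

Let ψ = V/F and solve Σ zᵢ(Kᵢ−1)/(1+ψ(Kᵢ−1)) = 0.
Feasibility: ΣzᵢKᵢ = 1.5268, Σzᵢ/Kᵢ = 1.2549 — both > 1, two phases present.
Binary case is linear: z₁(K₁−1)(1+ψ(K₂−1)) + z₂(K₂−1)(1+ψ(K₁−1)) = 0
⇒ ψ = [z₁(K₁−1)+z₂(K₂−1)] / [−(K₁−1)(K₂−1)] = 0.52683/0.66928 = 0.7872
Compositions from xᵢ = zᵢ/(1+ψ(Kᵢ−1)), yᵢ = Kᵢxᵢ:
  methanol: x = 0.4310, y = 0.8361
  n-octane: x = 0.5690, y = 0.1639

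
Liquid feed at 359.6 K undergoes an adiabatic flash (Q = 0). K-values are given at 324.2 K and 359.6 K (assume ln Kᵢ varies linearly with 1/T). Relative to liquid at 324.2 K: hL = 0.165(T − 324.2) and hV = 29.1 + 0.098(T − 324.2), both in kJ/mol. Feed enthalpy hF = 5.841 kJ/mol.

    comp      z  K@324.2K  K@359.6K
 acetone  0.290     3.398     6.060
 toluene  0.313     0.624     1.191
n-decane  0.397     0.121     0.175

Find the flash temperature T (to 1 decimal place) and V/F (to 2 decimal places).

Adiabatic flash: solve Rachford–Rice at each trial T, then check hF = ψ·hV(T) + (1−ψ)·hL(T).
  T = 324.2 K: K = (3.398, 0.624, 0.121), RR gives ψ = 0.139, H_out = 4.042 kJ/mol
  T = 359.6 K: K = (6.060, 1.191, 0.175), RR gives ψ = 0.437, H_out = 17.520 kJ/mol
  T = 341.9 K: K = (4.606, 0.877, 0.147), RR gives ψ = 0.305, H_out = 11.437 kJ/mol
  T = 333.0 K: K = (3.969, 0.742, 0.134), RR gives ψ = 0.227, H_out = 7.934 kJ/mol
  T = 328.6 K: K = (3.676, 0.681, 0.127), RR gives ψ = 0.185, H_out = 6.053 kJ/mol
  T = 326.4 K: K = (3.535, 0.652, 0.124), RR gives ψ = 0.162, H_out = 5.066 kJ/mol
Linear interpolation between T = 326.4 (H_out = 5.066) and T = 328.6 (H_out = 6.053) on hF = 5.841 gives T ≈ 328.1 K, at which ψ = 0.18.

T = 328.1 K, V/F = 0.18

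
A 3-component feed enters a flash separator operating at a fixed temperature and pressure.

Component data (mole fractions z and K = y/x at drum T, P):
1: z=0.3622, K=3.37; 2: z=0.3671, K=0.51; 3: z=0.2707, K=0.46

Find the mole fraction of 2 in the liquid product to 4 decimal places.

Newton iteration, ψ⁰ = 0.7:
  ψ = 0.7000: g = -0.18597, g' = -0.6960 → ψ = 0.4328
  ψ = 0.4328: g = 0.00470, g' = -0.7722 → ψ = 0.4389
Converged at ψ = 0.4389.
Compositions from xᵢ = zᵢ/(1+ψ(Kᵢ−1)), yᵢ = Kᵢxᵢ:
  1: x = 0.1775, y = 0.5983
  2: x = 0.4677, y = 0.2385
  3: x = 0.3548, y = 0.1632

x_2 = 0.4677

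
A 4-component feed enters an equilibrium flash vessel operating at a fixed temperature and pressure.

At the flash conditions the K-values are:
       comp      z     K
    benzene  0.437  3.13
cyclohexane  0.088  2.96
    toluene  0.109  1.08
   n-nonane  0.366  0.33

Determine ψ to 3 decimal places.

ψ = 0.693

Newton–Raphson from ψ = 0.7:
  ψ = 0.700: g = -0.0072, g' = -0.963 → ψ = 0.693
Converged at ψ = 0.693.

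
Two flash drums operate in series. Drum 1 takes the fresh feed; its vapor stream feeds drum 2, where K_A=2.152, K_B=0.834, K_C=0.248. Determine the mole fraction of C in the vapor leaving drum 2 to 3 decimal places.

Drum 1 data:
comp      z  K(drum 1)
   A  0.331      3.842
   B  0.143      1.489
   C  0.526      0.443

y_C (drum 2) = 0.119

Drum 1:
Rachford–Rice: g(ψ₁) = Σ zᵢ(Kᵢ−1)/(1+ψ₁(Kᵢ−1)) = 0.
Check two-phase: ΣzᵢKᵢ = 1.718 > 1 and Σzᵢ/Kᵢ = 1.370 > 1, so g(0) = 0.718 > 0 and g(1) = -0.370 < 0.
Newton iteration, ψ₁⁰ = 0.5:
  ψ₁ = 0.500: g = 0.0387, g' = -0.792 → ψ₁ = 0.549
  ψ₁ = 0.549: g = 0.0006, g' = -0.768 → ψ₁ = 0.550
Converged at ψ₁ = 0.550.
Drum-1 compositions:
  A: x = 0.129, y = 0.496
  B: x = 0.113, y = 0.168
  C: x = 0.758, y = 0.336
Drum-2 feed = drum-1 vapor: z₂ = (0.4963, 0.1678, 0.3358).
Drum 2:
Material balance + equilibrium reduce to Σ zᵢ(Kᵢ−1)/(1+ψ₂(Kᵢ−1)) = 0.
Feasibility: ΣzᵢKᵢ = 1.291, Σzᵢ/Kᵢ = 1.786 — both > 1, two phases present.
Newton iteration, ψ₂⁰ = 0.44:
  ψ₂ = 0.440: g = -0.0280, g' = -0.720 → ψ₂ = 0.401
Converged at ψ₂ = 0.401.
  A: x = 0.340, y = 0.731
  B: x = 0.180, y = 0.150
  C: x = 0.481, y = 0.119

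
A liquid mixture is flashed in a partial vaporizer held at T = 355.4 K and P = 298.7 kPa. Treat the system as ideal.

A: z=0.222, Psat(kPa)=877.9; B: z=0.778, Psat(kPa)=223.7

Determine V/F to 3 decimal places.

V/F = 0.483

Raoult's law: Kᵢ = Pᵢˢᵃᵗ/P = Pᵢˢᵃᵗ/298.7.
  K_A = 877.9/298.7 = 2.93907, K_B = 223.7/298.7 = 0.74891
Material balance + equilibrium reduce to Σ zᵢ(Kᵢ−1)/(1+V/F(Kᵢ−1)) = 0.
Check two-phase: ΣzᵢKᵢ = 1.235 > 1 and Σzᵢ/Kᵢ = 1.114 > 1, so g(0) = 0.235 > 0 and g(1) = -0.114 < 0.
Binary case is linear: z₁(K₁−1)(1+V/F(K₂−1)) + z₂(K₂−1)(1+V/F(K₁−1)) = 0
⇒ V/F = [z₁(K₁−1)+z₂(K₂−1)] / [−(K₁−1)(K₂−1)] = 0.2351/0.4869 = 0.483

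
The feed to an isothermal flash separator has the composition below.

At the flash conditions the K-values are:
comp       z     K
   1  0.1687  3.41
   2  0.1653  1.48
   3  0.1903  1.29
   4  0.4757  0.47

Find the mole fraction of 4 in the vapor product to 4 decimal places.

y_4 = 0.2849

Let β = V/F and solve Σ zᵢ(Kᵢ−1)/(1+β(Kᵢ−1)) = 0.
Check two-phase: ΣzᵢKᵢ = 1.2890 > 1 and Σzᵢ/Kᵢ = 1.3208 > 1, so g(0) = 0.2890 > 0 and g(1) = -0.3208 < 0.
Newton iteration, β⁰ = 0.42:
  β = 0.4200: g = -0.00704, g' = -0.5022 → β = 0.4060
  β = 0.4060: g = 0.00003, g' = -0.5068 → β = 0.4061
Converged at β = 0.4061.
Compositions from xᵢ = zᵢ/(1+β(Kᵢ−1)), yᵢ = Kᵢxᵢ:
  1: x = 0.0853, y = 0.2907
  2: x = 0.1383, y = 0.2047
  3: x = 0.1703, y = 0.2196
  4: x = 0.6061, y = 0.2849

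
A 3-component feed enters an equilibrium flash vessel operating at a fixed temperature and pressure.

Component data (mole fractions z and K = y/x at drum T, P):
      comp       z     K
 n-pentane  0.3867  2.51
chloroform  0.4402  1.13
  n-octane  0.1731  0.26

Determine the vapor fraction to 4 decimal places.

ψ = 0.8031

Rachford–Rice: g(ψ) = Σ zᵢ(Kᵢ−1)/(1+ψ(Kᵢ−1)) = 0.
Check two-phase: ΣzᵢKᵢ = 1.5130 > 1 and Σzᵢ/Kᵢ = 1.2094 > 1, so g(0) = 0.5130 > 0 and g(1) = -0.2094 < 0.
Newton iteration, ψ⁰ = 0.5:
  ψ = 0.5000: g = 0.18313, g' = -0.5317 → ψ = 0.8444
  ψ = 0.8444: g = -0.03326, g' = -0.8500 → ψ = 0.8053
  ψ = 0.8053: g = -0.00171, g' = -0.7662 → ψ = 0.8031
Converged at ψ = 0.8031.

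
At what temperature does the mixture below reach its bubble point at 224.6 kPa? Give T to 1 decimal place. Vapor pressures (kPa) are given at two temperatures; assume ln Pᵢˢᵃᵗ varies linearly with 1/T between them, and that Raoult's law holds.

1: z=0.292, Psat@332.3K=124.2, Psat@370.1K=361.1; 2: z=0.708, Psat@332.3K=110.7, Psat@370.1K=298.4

T = 356.4 K

Bubble-point temperature: ΣzᵢPᵢˢᵃᵗ(T) = P. Interpolate ln Pᵢˢᵃᵗ = aᵢ + bᵢ/T.
  T = 332.3 K: ΣzᵢPᵢˢᵃᵗ = 114.64 kPa
  T = 370.1 K: ΣzᵢPᵢˢᵃᵗ = 316.71 kPa
  T = 351.2 K: ΣzᵢPᵢˢᵃᵗ = 195.80 kPa
  T = 360.6 K: ΣzᵢPᵢˢᵃᵗ = 250.27 kPa
  T = 355.9 K: ΣzᵢPᵢˢᵃᵗ = 221.72 kPa
  T = 358.2 K: ΣzᵢPᵢˢᵃᵗ = 235.35 kPa
Interpolating between 355.9 K and 358.2 K gives T ≈ 356.4 K.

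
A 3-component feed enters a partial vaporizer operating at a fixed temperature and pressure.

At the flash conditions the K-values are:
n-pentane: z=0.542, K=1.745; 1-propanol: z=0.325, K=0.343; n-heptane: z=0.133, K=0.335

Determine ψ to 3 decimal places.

ψ = 0.207

Let ψ = V/F and solve Σ zᵢ(Kᵢ−1)/(1+ψ(Kᵢ−1)) = 0.
Feasibility: ΣzᵢKᵢ = 1.102, Σzᵢ/Kᵢ = 1.655 — both > 1, two phases present.
Newton–Raphson from ψ = 0.5:
  ψ = 0.500: g = -0.1563, g' = -0.603 → ψ = 0.241
  ψ = 0.241: g = -0.0166, g' = -0.498 → ψ = 0.207
Converged at ψ = 0.207.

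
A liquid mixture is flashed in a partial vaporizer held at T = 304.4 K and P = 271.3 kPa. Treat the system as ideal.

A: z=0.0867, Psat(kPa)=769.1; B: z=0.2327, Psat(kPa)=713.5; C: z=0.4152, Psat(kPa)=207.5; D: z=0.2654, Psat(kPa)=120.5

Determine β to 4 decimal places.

β = 0.4500

Raoult's law: Kᵢ = Pᵢˢᵃᵗ/P = Pᵢˢᵃᵗ/271.3.
  K_A = 769.1/271.3 = 2.834869, K_B = 713.5/271.3 = 2.629930, K_C = 207.5/271.3 = 0.764836, K_D = 120.5/271.3 = 0.444158
Let β = V/F and solve Σ zᵢ(Kᵢ−1)/(1+β(Kᵢ−1)) = 0.
Check two-phase: ΣzᵢKᵢ = 1.2932 > 1 and Σzᵢ/Kᵢ = 1.2595 > 1, so g(0) = 0.2932 > 0 and g(1) = -0.2595 < 0.
Iterate (Newton) starting at β = 0.5:
  β = 0.5000: g = -0.02301, g' = -0.4538 → β = 0.4493
  β = 0.4493: g = 0.00034, g' = -0.4681 → β = 0.4500
Converged at β = 0.4500.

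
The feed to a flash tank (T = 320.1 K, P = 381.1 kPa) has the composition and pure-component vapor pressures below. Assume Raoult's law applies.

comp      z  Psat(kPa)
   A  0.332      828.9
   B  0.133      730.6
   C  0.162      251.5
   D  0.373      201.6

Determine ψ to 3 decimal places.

ψ = 0.583

Raoult's law: Kᵢ = Pᵢˢᵃᵗ/P = Pᵢˢᵃᵗ/381.1.
  K_A = 828.9/381.1 = 2.17502, K_B = 730.6/381.1 = 1.91708, K_C = 251.5/381.1 = 0.65993, K_D = 201.6/381.1 = 0.52900
Let ψ = V/F and solve Σ zᵢ(Kᵢ−1)/(1+ψ(Kᵢ−1)) = 0.
Check two-phase: ΣzᵢKᵢ = 1.281 > 1 and Σzᵢ/Kᵢ = 1.173 > 1, so g(0) = 0.281 > 0 and g(1) = -0.173 < 0.
Newton–Raphson from ψ = 0.5:
  ψ = 0.500: g = 0.0332, g' = -0.403 → ψ = 0.582
  ψ = 0.582: g = 0.0004, g' = -0.395 → ψ = 0.583
Converged at ψ = 0.583.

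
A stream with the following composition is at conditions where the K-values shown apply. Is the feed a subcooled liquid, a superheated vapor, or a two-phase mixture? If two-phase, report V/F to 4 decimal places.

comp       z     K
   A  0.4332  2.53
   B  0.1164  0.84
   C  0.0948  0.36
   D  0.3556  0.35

ΣzᵢKᵢ = 1.3524; Σzᵢ/Kᵢ = 1.5891.
Both exceed 1, so a two-phase solution exists.
Let ψ = V/F and solve Σ zᵢ(Kᵢ−1)/(1+ψ(Kᵢ−1)) = 0.
Newton–Raphson from ψ = 0.5:
  ψ = 0.5000: g = -0.07637, g' = -0.7428 → ψ = 0.3972
  ψ = 0.3972: g = -0.00055, g' = -0.7386 → ψ = 0.3964
Converged at ψ = 0.3964.

two-phase, V/F = 0.3964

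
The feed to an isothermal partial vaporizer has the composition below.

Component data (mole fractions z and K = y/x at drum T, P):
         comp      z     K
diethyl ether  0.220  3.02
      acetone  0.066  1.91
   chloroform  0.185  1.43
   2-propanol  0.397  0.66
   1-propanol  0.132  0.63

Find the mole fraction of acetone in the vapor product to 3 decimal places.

Material balance + equilibrium reduce to Σ zᵢ(Kᵢ−1)/(1+V/F(Kᵢ−1)) = 0.
g(0) = ΣzᵢKᵢ − 1 = 0.400 and g(1) = 1 − Σzᵢ/Kᵢ = -0.048, so a root lies in (0, 1).
Iterate (Newton) starting at V/F = 0.5:
  V/F = 0.500: g = 0.1053, g' = -0.365 → V/F = 0.788
  V/F = 0.788: g = 0.0124, g' = -0.293 → V/F = 0.831
Converged at V/F = 0.831.
Compositions from xᵢ = zᵢ/(1+V/F(Kᵢ−1)), yᵢ = Kᵢxᵢ:
  diethyl ether: x = 0.082, y = 0.248
  acetone: x = 0.038, y = 0.072
  chloroform: x = 0.136, y = 0.195
  2-propanol: x = 0.553, y = 0.365
  1-propanol: x = 0.191, y = 0.120

y_acetone = 0.072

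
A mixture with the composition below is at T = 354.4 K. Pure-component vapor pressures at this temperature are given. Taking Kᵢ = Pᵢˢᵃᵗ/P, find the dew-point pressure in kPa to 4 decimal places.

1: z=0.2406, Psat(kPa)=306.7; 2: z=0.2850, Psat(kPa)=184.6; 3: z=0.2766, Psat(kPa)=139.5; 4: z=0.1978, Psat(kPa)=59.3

At the dew point ψ → 1, so Σzᵢ/Kᵢ = 1 with Kᵢ = Pᵢˢᵃᵗ/P ⇒ 1/P = Σzᵢ/Pᵢˢᵃᵗ.
1/P = 0.2406/306.7 + 0.2850/184.6 + 0.2766/139.5 + 0.1978/59.3 = 0.0076467 ⇒ P = 130.7747 kPa

Pdew = 130.7747 kPa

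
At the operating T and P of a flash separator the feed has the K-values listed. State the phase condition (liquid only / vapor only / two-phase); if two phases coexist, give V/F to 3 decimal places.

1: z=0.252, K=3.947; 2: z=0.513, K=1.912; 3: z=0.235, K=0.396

ΣzᵢKᵢ = 2.069; Σzᵢ/Kᵢ = 0.926.
Since Σzᵢ/Kᵢ < 1 the mixture is above its dew point — single vapor phase.

vapor only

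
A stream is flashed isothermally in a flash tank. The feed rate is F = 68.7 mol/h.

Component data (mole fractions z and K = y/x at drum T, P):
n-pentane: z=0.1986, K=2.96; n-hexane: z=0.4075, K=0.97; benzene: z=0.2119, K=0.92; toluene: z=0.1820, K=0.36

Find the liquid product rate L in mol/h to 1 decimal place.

L = 35.3 mol/h

Material balance + equilibrium reduce to Σ zᵢ(Kᵢ−1)/(1+ψ(Kᵢ−1)) = 0.
Check two-phase: ΣzᵢKᵢ = 1.2436 > 1 and Σzᵢ/Kᵢ = 1.2231 > 1, so g(0) = 0.2436 > 0 and g(1) = -0.2231 < 0.
Newton iteration, ψ⁰ = 0.33:
  ψ = 0.3300: g = 0.05894, g' = -0.4029 → ψ = 0.4763
  ψ = 0.4763: g = 0.00374, g' = -0.3602 → ψ = 0.4867
Converged at ψ = 0.4867.
Then V = ψ·F = 0.4867·68.7 = 33.4 mol/h and L = F − V = 35.3 mol/h.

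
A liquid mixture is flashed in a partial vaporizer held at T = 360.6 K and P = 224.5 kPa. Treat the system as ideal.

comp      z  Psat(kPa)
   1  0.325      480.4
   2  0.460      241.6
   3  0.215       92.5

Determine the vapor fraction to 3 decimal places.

ψ = 0.768

Raoult's law: Kᵢ = Pᵢˢᵃᵗ/P = Pᵢˢᵃᵗ/224.5.
  K_1 = 480.4/224.5 = 2.13987, K_2 = 241.6/224.5 = 1.07617, K_3 = 92.5/224.5 = 0.41203
Let ψ = V/F and solve Σ zᵢ(Kᵢ−1)/(1+ψ(Kᵢ−1)) = 0.
Feasibility: ΣzᵢKᵢ = 1.279, Σzᵢ/Kᵢ = 1.101 — both > 1, two phases present.
Iterate (Newton) starting at ψ = 0.48:
  ψ = 0.480: g = 0.0971, g' = -0.323 → ψ = 0.781
  ψ = 0.781: g = -0.0045, g' = -0.375 → ψ = 0.768
Converged at ψ = 0.768.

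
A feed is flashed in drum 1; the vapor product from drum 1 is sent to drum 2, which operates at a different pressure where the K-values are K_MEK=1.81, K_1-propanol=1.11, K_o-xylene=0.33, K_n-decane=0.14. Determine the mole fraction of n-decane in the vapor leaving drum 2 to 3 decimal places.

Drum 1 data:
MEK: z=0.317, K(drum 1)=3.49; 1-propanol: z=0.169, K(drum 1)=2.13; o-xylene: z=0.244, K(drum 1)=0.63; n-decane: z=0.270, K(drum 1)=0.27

y_n-decane (drum 2) = 0.024

Drum 1:
Material balance + equilibrium reduce to Σ zᵢ(Kᵢ−1)/(1+ψ₁(Kᵢ−1)) = 0.
Feasibility: ΣzᵢKᵢ = 1.693, Σzᵢ/Kᵢ = 1.557 — both > 1, two phases present.
Newton–Raphson from ψ₁ = 0.5:
  ψ₁ = 0.500: g = 0.0525, g' = -0.885 → ψ₁ = 0.559
Converged at ψ₁ = 0.559.
Drum-1 compositions:
  MEK: x = 0.132, y = 0.462
  1-propanol: x = 0.104, y = 0.221
  o-xylene: x = 0.308, y = 0.194
  n-decane: x = 0.456, y = 0.123
Drum-2 feed = drum-1 vapor: z₂ = (0.4624, 0.2206, 0.1938, 0.1232).
Drum 2:
Material balance + equilibrium reduce to Σ zᵢ(Kᵢ−1)/(1+ψ₂(Kᵢ−1)) = 0.
Feasibility: ΣzᵢKᵢ = 1.163, Σzᵢ/Kᵢ = 1.922 — both > 1, two phases present.
Iterate (Newton) starting at ψ₂ = 0.5:
  ψ₂ = 0.500: g = -0.0916, g' = -0.633 → ψ₂ = 0.355
  ψ₂ = 0.355: g = -0.0089, g' = -0.524 → ψ₂ = 0.338
Converged at ψ₂ = 0.338.
  MEK: x = 0.363, y = 0.657
  1-propanol: x = 0.213, y = 0.236
  o-xylene: x = 0.251, y = 0.083
  n-decane: x = 0.174, y = 0.024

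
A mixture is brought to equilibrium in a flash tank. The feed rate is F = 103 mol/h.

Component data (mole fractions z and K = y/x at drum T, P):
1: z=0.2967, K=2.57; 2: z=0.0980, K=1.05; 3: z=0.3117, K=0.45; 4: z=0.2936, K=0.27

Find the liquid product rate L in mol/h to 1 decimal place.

L = 93.3 mol/h

Material balance + equilibrium reduce to Σ zᵢ(Kᵢ−1)/(1+V/F(Kᵢ−1)) = 0.
Check two-phase: ΣzᵢKᵢ = 1.0850 > 1 and Σzᵢ/Kᵢ = 1.9889 > 1, so g(0) = 0.0850 > 0 and g(1) = -0.9889 < 0.
Newton iteration, V/F⁰ = 0.37:
  V/F = 0.3700: g = -0.20941, g' = -0.7352 → V/F = 0.0852
  V/F = 0.0852: g = 0.00738, g' = -0.8509 → V/F = 0.0938
  V/F = 0.0938: g = 0.00004, g' = -0.8410 → V/F = 0.0939
Converged at V/F = 0.0939.
Then V = V/F·F = 0.0939·103 = 9.7 mol/h and L = F − V = 93.3 mol/h.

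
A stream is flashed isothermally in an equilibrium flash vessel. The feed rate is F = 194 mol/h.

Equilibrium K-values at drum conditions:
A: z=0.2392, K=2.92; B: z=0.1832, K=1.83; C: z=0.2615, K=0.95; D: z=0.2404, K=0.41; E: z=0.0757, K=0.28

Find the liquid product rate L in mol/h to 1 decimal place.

L = 82.4 mol/h

Material balance + equilibrium reduce to Σ zᵢ(Kᵢ−1)/(1+V/F(Kᵢ−1)) = 0.
Feasibility: ΣzᵢKᵢ = 1.4019, Σzᵢ/Kᵢ = 1.3140 — both > 1, two phases present.
Newton iteration, V/F⁰ = 0.5:
  V/F = 0.5000: g = 0.04202, g' = -0.5574 → V/F = 0.5754
  V/F = 0.5754: g = -0.00013, g' = -0.5637 → V/F = 0.5751
Converged at V/F = 0.5751.
Then V = V/F·F = 0.5751·194 = 111.6 mol/h and L = F − V = 82.4 mol/h.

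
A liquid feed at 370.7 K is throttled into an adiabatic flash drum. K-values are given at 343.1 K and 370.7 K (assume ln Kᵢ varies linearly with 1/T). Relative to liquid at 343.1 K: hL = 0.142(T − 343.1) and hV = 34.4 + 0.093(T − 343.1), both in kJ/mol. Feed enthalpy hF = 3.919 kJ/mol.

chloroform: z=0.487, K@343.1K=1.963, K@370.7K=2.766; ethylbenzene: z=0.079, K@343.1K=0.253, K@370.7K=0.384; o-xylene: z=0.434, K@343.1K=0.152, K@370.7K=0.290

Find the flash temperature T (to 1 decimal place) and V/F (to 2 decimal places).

Adiabatic flash: solve Rachford–Rice at each trial T, then check hF = ψ·hV(T) + (1−ψ)·hL(T).
  T = 343.1 K: K = (1.963, 0.253, 0.152), RR gives ψ = 0.052, H_out = 1.798 kJ/mol
  T = 370.7 K: K = (2.766, 0.384, 0.290), RR gives ψ = 0.409, H_out = 17.438 kJ/mol
  T = 356.9 K: K = (2.346, 0.314, 0.213), RR gives ψ = 0.249, H_out = 10.373 kJ/mol
  T = 350.0 K: K = (2.150, 0.283, 0.180), RR gives ψ = 0.159, H_out = 6.408 kJ/mol
  T = 346.6 K: K = (2.056, 0.268, 0.166), RR gives ψ = 0.109, H_out = 4.240 kJ/mol
  T = 344.9 K: K = (2.011, 0.261, 0.159), RR gives ψ = 0.082, H_out = 3.084 kJ/mol
Linear interpolation between T = 344.9 (H_out = 3.084) and T = 346.6 (H_out = 4.240) on hF = 3.919 gives T ≈ 346.1 K, at which ψ = 0.10.

T = 346.1 K, V/F = 0.10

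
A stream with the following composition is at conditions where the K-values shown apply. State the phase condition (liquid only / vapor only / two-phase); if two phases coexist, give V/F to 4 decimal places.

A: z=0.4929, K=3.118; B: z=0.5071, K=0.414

two-phase, V/F = 0.6017

ΣzᵢKᵢ = 1.7468; Σzᵢ/Kᵢ = 1.3830.
Both exceed 1, so a two-phase solution exists.
Newton iteration, ψ⁰ = 0.5:
  ψ = 0.5000: g = 0.08671, g' = -0.8699 → ψ = 0.5997
  ψ = 0.5997: g = 0.00171, g' = -0.8430 → ψ = 0.6017
Converged at ψ = 0.6017.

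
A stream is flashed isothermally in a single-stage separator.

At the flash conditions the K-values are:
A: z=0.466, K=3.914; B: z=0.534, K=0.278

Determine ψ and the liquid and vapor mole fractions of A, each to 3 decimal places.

ψ = 0.462, x_A = 0.199, y_A = 0.777

Rachford–Rice: g(ψ) = Σ zᵢ(Kᵢ−1)/(1+ψ(Kᵢ−1)) = 0.
g(0) = ΣzᵢKᵢ − 1 = 0.972 and g(1) = 1 − Σzᵢ/Kᵢ = -1.040, so a root lies in (0, 1).
Binary case is linear: z₁(K₁−1)(1+ψ(K₂−1)) + z₂(K₂−1)(1+ψ(K₁−1)) = 0
⇒ ψ = [z₁(K₁−1)+z₂(K₂−1)] / [−(K₁−1)(K₂−1)] = 0.9724/2.1039 = 0.462
Compositions from xᵢ = zᵢ/(1+ψ(Kᵢ−1)), yᵢ = Kᵢxᵢ:
  A: x = 0.199, y = 0.777
  B: x = 0.801, y = 0.223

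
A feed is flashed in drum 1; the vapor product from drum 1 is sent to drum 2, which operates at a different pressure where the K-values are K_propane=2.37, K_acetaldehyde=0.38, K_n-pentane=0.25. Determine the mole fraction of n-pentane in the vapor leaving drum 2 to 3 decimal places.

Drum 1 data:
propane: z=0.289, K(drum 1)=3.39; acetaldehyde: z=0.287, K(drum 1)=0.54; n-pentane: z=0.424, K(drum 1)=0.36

Drum 1:
Newton iteration, ψ₁⁰ = 0.39:
  ψ₁ = 0.390: g = -0.1650, g' = -0.841 → ψ₁ = 0.194
  ψ₁ = 0.194: g = 0.0174, g' = -1.071 → ψ₁ = 0.210
Converged at ψ₁ = 0.210.
Drum-1 compositions:
  propane: x = 0.192, y = 0.652
  acetaldehyde: x = 0.318, y = 0.172
  n-pentane: x = 0.490, y = 0.176
Drum-2 feed = drum-1 vapor: z₂ = (0.6521, 0.1716, 0.1764).
Drum 2:
Let ψ₂ = V/F and solve Σ zᵢ(Kᵢ−1)/(1+ψ₂(Kᵢ−1)) = 0.
g(0) = ΣzᵢKᵢ − 1 = 0.655 and g(1) = 1 − Σzᵢ/Kᵢ = -0.432, so a root lies in (0, 1).
Newton iteration, ψ₂⁰ = 0.5:
  ψ₂ = 0.500: g = 0.1643, g' = -0.824 → ψ₂ = 0.700
  ψ₂ = 0.700: g = -0.0100, g' = -0.964 → ψ₂ = 0.689
Converged at ψ₂ = 0.689.
  propane: x = 0.335, y = 0.795
  acetaldehyde: x = 0.300, y = 0.114
  n-pentane: x = 0.365, y = 0.091

y_n-pentane (drum 2) = 0.091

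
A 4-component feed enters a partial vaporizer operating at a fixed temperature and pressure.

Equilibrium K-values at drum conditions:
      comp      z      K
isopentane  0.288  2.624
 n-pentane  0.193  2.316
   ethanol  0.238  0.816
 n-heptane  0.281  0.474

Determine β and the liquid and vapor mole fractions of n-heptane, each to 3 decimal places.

β = 0.844, x_n-heptane = 0.505, y_n-heptane = 0.240

Rachford–Rice: g(β) = Σ zᵢ(Kᵢ−1)/(1+β(Kᵢ−1)) = 0.
g(0) = ΣzᵢKᵢ − 1 = 0.530 and g(1) = 1 − Σzᵢ/Kᵢ = -0.078, so a root lies in (0, 1).
Newton iteration, β⁰ = 0.59:
  β = 0.590: g = 0.1184, g' = -0.478 → β = 0.838
  β = 0.838: g = 0.0029, g' = -0.472 → β = 0.844
Converged at β = 0.844.
Compositions from xᵢ = zᵢ/(1+β(Kᵢ−1)), yᵢ = Kᵢxᵢ:
  isopentane: x = 0.121, y = 0.319
  n-pentane: x = 0.091, y = 0.212
  ethanol: x = 0.282, y = 0.230
  n-heptane: x = 0.505, y = 0.240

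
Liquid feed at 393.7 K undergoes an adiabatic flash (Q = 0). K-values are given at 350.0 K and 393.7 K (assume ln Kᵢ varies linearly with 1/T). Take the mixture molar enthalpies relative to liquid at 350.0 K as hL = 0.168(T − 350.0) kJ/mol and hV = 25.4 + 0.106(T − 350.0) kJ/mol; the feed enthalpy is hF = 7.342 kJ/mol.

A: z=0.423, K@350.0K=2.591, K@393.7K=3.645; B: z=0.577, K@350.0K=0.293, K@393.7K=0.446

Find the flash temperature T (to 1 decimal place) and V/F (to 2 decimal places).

T = 353.9 K, V/F = 0.27

Adiabatic flash: solve Rachford–Rice at each trial T, then check hF = ψ·hV(T) + (1−ψ)·hL(T).
  T = 350.0 K: K = (2.591, 0.293), RR gives ψ = 0.236, H_out = 5.985 kJ/mol
  T = 393.7 K: K = (3.645, 0.446), RR gives ψ = 0.545, H_out = 19.717 kJ/mol
  T = 371.9 K: K = (3.105, 0.366), RR gives ψ = 0.393, H_out = 13.135 kJ/mol
  T = 360.9 K: K = (2.843, 0.328), RR gives ψ = 0.317, H_out = 9.666 kJ/mol
  T = 355.4 K: K = (2.715, 0.310), RR gives ψ = 0.277, H_out = 7.848 kJ/mol
  T = 352.7 K: K = (2.653, 0.302), RR gives ψ = 0.257, H_out = 6.927 kJ/mol
  T = 354.0 K: K = (2.683, 0.306), RR gives ψ = 0.266, H_out = 7.373 kJ/mol
Linear interpolation between T = 352.7 (H_out = 6.927) and T = 354.0 (H_out = 7.373) on hF = 7.342 gives T ≈ 353.9 K, at which ψ = 0.27.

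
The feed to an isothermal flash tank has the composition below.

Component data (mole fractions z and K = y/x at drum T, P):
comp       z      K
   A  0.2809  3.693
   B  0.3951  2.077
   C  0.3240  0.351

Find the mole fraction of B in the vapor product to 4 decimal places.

Newton–Raphson from ψ = 0.68:
  ψ = 0.6800: g = 0.13644, g' = -0.8441 → ψ = 0.8416
  ψ = 0.8416: g = -0.00861, g' = -0.9798 → ψ = 0.8329
  ψ = 0.8329: g = -0.00005, g' = -0.9675 → ψ = 0.8328
Converged at ψ = 0.8328.
Compositions from xᵢ = zᵢ/(1+ψ(Kᵢ−1)), yᵢ = Kᵢxᵢ:
  A: x = 0.0866, y = 0.3199
  B: x = 0.2083, y = 0.4326
  C: x = 0.7051, y = 0.2475

y_B = 0.4326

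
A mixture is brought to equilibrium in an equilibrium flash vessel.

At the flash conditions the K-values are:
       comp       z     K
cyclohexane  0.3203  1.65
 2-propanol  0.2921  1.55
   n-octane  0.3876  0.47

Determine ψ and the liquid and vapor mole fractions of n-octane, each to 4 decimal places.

Rachford–Rice: g(ψ) = Σ zᵢ(Kᵢ−1)/(1+ψ(Kᵢ−1)) = 0.
g(0) = ΣzᵢKᵢ − 1 = 0.1634 and g(1) = 1 − Σzᵢ/Kᵢ = -0.2073, so a root lies in (0, 1).
Iterate (Newton) starting at ψ = 0.64:
  ψ = 0.6400: g = -0.04502, g' = -0.3652 → ψ = 0.5167
  ψ = 0.5167: g = -0.00195, g' = -0.3359 → ψ = 0.5109
Converged at ψ = 0.5109.
Compositions from xᵢ = zᵢ/(1+ψ(Kᵢ−1)), yᵢ = Kᵢxᵢ:
  cyclohexane: x = 0.2405, y = 0.3967
  2-propanol: x = 0.2280, y = 0.3534
  n-octane: x = 0.5315, y = 0.2498

ψ = 0.5109, x_n-octane = 0.5315, y_n-octane = 0.2498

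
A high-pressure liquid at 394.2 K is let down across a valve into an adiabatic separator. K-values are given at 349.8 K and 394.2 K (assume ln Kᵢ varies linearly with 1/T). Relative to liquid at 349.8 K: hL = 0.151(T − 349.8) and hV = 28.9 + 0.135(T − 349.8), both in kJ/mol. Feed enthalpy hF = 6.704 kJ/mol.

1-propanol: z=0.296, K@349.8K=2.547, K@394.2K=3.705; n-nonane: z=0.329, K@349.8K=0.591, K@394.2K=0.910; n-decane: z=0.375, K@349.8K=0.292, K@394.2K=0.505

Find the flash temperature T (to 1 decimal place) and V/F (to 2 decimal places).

Adiabatic flash: solve Rachford–Rice at each trial T, then check hF = ψ·hV(T) + (1−ψ)·hL(T).
  T = 349.8 K: K = (2.547, 0.591, 0.292), RR gives ψ = 0.064, H_out = 1.863 kJ/mol
  T = 394.2 K: K = (3.705, 0.910, 0.505), RR gives ψ = 0.620, H_out = 24.177 kJ/mol
  T = 372.0 K: K = (3.106, 0.743, 0.390), RR gives ψ = 0.315, H_out = 12.335 kJ/mol
  T = 360.9 K: K = (2.821, 0.665, 0.339), RR gives ψ = 0.189, H_out = 7.111 kJ/mol
  T = 355.4 K: K = (2.684, 0.628, 0.315), RR gives ψ = 0.128, H_out = 4.535 kJ/mol
  T = 358.1 K: K = (2.751, 0.646, 0.327), RR gives ψ = 0.158, H_out = 5.803 kJ/mol
  T = 359.5 K: K = (2.786, 0.655, 0.333), RR gives ψ = 0.174, H_out = 6.458 kJ/mol
Linear interpolation between T = 359.5 (H_out = 6.458) and T = 360.9 (H_out = 7.111) on hF = 6.704 gives T ≈ 360.0 K, at which ψ = 0.18.

T = 360.0 K, V/F = 0.18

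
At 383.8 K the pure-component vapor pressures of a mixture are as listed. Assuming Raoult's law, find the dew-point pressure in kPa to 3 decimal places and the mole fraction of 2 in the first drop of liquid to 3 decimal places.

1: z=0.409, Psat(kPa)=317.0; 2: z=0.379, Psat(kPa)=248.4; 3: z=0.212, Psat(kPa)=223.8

Pdew = 265.727 kPa, x_2 = 0.405

At the dew point ψ → 1, so Σzᵢ/Kᵢ = 1 with Kᵢ = Pᵢˢᵃᵗ/P ⇒ 1/P = Σzᵢ/Pᵢˢᵃᵗ.
1/P = 0.409/317.0 + 0.379/248.4 + 0.212/223.8 = 0.003763 ⇒ P = 265.727 kPa
xᵢ = zᵢP/Pᵢˢᵃᵗ ⇒ x_2 = 0.379·265.727/248.4 = 0.405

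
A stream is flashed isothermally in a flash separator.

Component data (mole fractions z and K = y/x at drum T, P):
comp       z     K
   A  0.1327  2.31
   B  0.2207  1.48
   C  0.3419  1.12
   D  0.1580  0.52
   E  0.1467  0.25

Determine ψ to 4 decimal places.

ψ = 0.3751

Let ψ = V/F and solve Σ zᵢ(Kᵢ−1)/(1+ψ(Kᵢ−1)) = 0.
Feasibility: ΣzᵢKᵢ = 1.1349, Σzᵢ/Kᵢ = 1.4025 — both > 1, two phases present.
Newton iteration, ψ⁰ = 0.5:
  ψ = 0.5000: g = -0.04665, g' = -0.3949 → ψ = 0.3818
  ψ = 0.3818: g = -0.00241, g' = -0.3586 → ψ = 0.3751
Converged at ψ = 0.3751.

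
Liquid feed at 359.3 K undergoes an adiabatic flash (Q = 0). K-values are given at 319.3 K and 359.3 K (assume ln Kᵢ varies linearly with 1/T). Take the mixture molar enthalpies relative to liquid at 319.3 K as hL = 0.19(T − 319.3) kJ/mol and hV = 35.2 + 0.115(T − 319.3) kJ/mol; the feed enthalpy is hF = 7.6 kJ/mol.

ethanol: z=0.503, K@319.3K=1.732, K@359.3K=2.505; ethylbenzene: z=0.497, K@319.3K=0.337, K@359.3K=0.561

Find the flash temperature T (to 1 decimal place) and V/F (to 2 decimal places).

Adiabatic flash: solve Rachford–Rice at each trial T, then check hF = ψ·hV(T) + (1−ψ)·hL(T).
  T = 319.3 K: K = (1.732, 0.337), RR gives ψ = 0.080, H_out = 2.806 kJ/mol
  T = 359.3 K: K = (2.505, 0.561), RR gives ψ = 0.816, H_out = 33.861 kJ/mol
  T = 339.3 K: K = (2.106, 0.441), RR gives ψ = 0.451, H_out = 18.998 kJ/mol
  T = 329.3 K: K = (1.915, 0.387), RR gives ψ = 0.278, H_out = 11.476 kJ/mol
  T = 324.3 K: K = (1.823, 0.362), RR gives ψ = 0.184, H_out = 7.356 kJ/mol
  T = 326.8 K: K = (1.869, 0.374), RR gives ψ = 0.232, H_out = 9.459 kJ/mol
  T = 325.6 K: K = (1.847, 0.368), RR gives ψ = 0.209, H_out = 8.461 kJ/mol
Linear interpolation between T = 324.3 (H_out = 7.356) and T = 325.6 (H_out = 8.461) on hF = 7.6 gives T ≈ 324.6 K, at which ψ = 0.19.

T = 324.6 K, V/F = 0.19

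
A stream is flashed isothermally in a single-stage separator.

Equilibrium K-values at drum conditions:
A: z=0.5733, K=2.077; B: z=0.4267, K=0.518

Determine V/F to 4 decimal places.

V/F = 0.7932

Binary case is linear: z₁(K₁−1)(1+V/F(K₂−1)) + z₂(K₂−1)(1+V/F(K₁−1)) = 0
⇒ V/F = [z₁(K₁−1)+z₂(K₂−1)] / [−(K₁−1)(K₂−1)] = 0.41177/0.51911 = 0.7932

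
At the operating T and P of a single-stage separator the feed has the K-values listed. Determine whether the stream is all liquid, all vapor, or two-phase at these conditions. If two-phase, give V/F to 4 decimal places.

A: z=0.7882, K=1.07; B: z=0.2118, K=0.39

all liquid

ΣzᵢKᵢ = 0.9260; Σzᵢ/Kᵢ = 1.2797.
Since ΣzᵢKᵢ < 1 the mixture is below its bubble point — single liquid phase.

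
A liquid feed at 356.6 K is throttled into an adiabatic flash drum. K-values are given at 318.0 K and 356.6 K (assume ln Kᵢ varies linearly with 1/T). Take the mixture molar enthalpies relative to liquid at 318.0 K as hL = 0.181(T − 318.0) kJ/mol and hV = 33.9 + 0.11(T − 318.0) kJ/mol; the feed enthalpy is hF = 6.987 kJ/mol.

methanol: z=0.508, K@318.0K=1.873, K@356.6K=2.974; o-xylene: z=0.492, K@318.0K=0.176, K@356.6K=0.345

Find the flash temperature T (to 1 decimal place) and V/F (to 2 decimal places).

T = 325.1 K, V/F = 0.17

Adiabatic flash: solve Rachford–Rice at each trial T, then check hF = ψ·hV(T) + (1−ψ)·hL(T).
  T = 318.0 K: K = (1.873, 0.176), RR gives ψ = 0.053, H_out = 1.794 kJ/mol
  T = 356.6 K: K = (2.974, 0.345), RR gives ψ = 0.526, H_out = 23.387 kJ/mol
  T = 337.3 K: K = (2.392, 0.251), RR gives ψ = 0.325, H_out = 14.061 kJ/mol
  T = 327.6 K: K = (2.123, 0.211), RR gives ψ = 0.206, H_out = 8.574 kJ/mol
  T = 322.8 K: K = (1.996, 0.193), RR gives ψ = 0.135, H_out = 5.415 kJ/mol
  T = 325.2 K: K = (2.059, 0.202), RR gives ψ = 0.172, H_out = 7.042 kJ/mol
Linear interpolation between T = 322.8 (H_out = 5.415) and T = 325.2 (H_out = 7.042) on hF = 6.987 gives T ≈ 325.1 K, at which ψ = 0.17.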